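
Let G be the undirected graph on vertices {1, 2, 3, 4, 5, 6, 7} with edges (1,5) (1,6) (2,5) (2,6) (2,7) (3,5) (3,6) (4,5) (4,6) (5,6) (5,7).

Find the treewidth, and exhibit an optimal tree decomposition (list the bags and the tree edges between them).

Every bag has size at most 3, so the width is 3 − 1 = 2 and tw(G) ≤ 2. Conversely, {1, 5, 6} is a clique of size 3, and the vertices of any clique must share a bag in every tree decomposition; so some bag has ≥ 3 vertices and tw(G) ≥ 2. Combining the bounds, tw(G) = 2.

Treewidth 2.
Bags: B1 = {3, 5, 6}  B2 = {2, 5, 6}  B3 = {1, 5, 6}  B4 = {2, 5, 7}  B5 = {4, 5, 6}
Tree: B1–B2, B2–B3, B2–B4, B3–B5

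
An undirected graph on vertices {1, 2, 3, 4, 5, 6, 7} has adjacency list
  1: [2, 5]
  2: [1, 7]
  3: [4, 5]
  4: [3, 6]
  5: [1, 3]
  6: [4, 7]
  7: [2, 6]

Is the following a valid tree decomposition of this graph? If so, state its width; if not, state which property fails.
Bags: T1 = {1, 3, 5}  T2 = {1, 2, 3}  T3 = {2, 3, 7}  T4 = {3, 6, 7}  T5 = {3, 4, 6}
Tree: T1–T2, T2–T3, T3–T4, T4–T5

Yes; width 2.

Vertex coverage: the bags together contain {1, 2, 3, 4, 5, 6, 7}, the full vertex set. Edge coverage: each edge of G has both endpoints in at least one bag. Running intersection: for every vertex, the bags containing it form a connected subtree. All three properties hold, so this is a valid tree decomposition of width max|bag| − 1 = 2, and hence tw(G) ≤ 2.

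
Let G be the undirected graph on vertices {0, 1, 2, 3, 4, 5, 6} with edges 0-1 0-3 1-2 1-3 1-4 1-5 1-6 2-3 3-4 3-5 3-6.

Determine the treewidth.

A width-2 tree decomposition is:
Bags: B1 = {1, 2, 3}  B2 = {0, 1, 3}  B3 = {1, 3, 6}  B4 = {1, 3, 4}  B5 = {1, 3, 5}
Tree: B1–B2, B1–B3, B3–B4, B4–B5
The largest bag has 3 vertices, giving width 2; this decomposition certifies tw(G) ≤ 2. For the lower bound, the 3 vertices {0, 1, 3} are pairwise adjacent, and any tree decomposition puts a clique entirely inside one bag — forcing width ≥ 2. The upper and lower bounds meet at 2, so that is the treewidth.

2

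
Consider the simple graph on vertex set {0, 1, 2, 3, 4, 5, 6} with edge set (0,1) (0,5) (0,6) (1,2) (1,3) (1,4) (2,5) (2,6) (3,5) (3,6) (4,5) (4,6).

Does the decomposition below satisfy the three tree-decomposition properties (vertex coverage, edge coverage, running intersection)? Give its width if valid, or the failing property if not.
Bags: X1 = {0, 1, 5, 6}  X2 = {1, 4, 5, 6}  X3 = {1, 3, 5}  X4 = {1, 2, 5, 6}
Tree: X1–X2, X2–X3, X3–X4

No — edge (6,3) lies in no bag.

A tree decomposition must satisfy three properties: every vertex lies in some bag; for every edge, both endpoints lie together in some bag; and for every vertex, the bags containing it form a connected subtree. Here edge (6,3) lies in no bag, so the decomposition is invalid.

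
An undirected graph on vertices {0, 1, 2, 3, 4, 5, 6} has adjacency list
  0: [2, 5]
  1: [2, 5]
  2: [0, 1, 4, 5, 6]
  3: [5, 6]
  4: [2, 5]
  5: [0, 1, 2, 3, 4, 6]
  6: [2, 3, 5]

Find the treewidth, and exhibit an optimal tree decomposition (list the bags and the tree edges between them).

Treewidth 2.
One such decomposition:
Bags: B1 = {0, 2, 5}  B2 = {2, 5, 6}  B3 = {1, 2, 5}  B4 = {3, 5, 6}  B5 = {2, 4, 5}
Tree: B1–B2, B2–B3, B2–B4, B2–B5

Each bag holds 3 vertices, so the decomposition has width 2, which upper-bounds the treewidth. On the other hand G contains the 3-clique {0, 2, 5}. A clique must lie in a single bag of any decomposition, so no decomposition can have width below 2. Combining the bounds, tw(G) = 2.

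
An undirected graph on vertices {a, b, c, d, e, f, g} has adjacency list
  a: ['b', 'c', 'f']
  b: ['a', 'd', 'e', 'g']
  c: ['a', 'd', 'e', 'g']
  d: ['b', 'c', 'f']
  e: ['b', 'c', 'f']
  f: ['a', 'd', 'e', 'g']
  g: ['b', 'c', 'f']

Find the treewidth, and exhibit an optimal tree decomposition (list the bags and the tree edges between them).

Treewidth 3.
One such decomposition:
Bags: B1 = {b, c, e, f}  B2 = {b, c, f, g}  B3 = {a, b, c, f}  B4 = {b, c, d, f}
Tree: B1–B2, B2–B3, B3–B4

Each bag holds 4 vertices, so the decomposition has width 3, which upper-bounds the treewidth. For the lower bound: the 4 vertex sets {c,e}, {b,g}, {f}, {a} are disjoint, each induces a connected subgraph, and every pair is joined by at least one edge of G. Contracting each set to a single vertex therefore yields K_{4} as a minor, and since treewidth is minor-monotone, tw(G) ≥ tw(K_{4}) = 3. Hence tw(G) = 3 exactly.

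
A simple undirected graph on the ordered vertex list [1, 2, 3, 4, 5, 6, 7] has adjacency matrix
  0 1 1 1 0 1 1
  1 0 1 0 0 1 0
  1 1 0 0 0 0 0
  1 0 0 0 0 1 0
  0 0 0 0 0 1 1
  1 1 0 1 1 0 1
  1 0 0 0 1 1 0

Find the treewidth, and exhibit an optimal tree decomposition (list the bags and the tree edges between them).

The largest bag has 3 vertices, giving width 2; this decomposition certifies tw(G) ≤ 2. On the other hand G contains the 3-clique {1, 2, 3}. A clique must lie in a single bag of any decomposition, so no decomposition can have width below 2. The upper and lower bounds meet at 2, so that is the treewidth.

Treewidth 2.
Bags: B1 = {1, 4, 6}  B2 = {1, 2, 6}  B3 = {1, 2, 3}  B4 = {1, 6, 7}  B5 = {5, 6, 7}
Tree: B1–B2, B2–B3, B1–B4, B4–B5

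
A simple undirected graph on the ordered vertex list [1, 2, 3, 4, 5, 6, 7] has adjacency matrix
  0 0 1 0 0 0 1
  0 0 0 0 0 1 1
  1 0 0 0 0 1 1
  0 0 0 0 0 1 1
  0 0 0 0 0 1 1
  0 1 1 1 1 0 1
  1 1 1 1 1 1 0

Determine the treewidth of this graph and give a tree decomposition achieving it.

Treewidth 2.
Bags: B1 = {2, 6, 7}  B2 = {5, 6, 7}  B3 = {4, 6, 7}  B4 = {3, 6, 7}  B5 = {1, 3, 7}
Tree: B1–B2, B2–B3, B3–B4, B4–B5

Each bag holds 3 vertices, so the decomposition has width 2, which upper-bounds the treewidth. For the lower bound, the 3 vertices {1, 3, 7} are pairwise adjacent, and any tree decomposition puts a clique entirely inside one bag — forcing width ≥ 2. The upper and lower bounds meet at 2, so that is the treewidth.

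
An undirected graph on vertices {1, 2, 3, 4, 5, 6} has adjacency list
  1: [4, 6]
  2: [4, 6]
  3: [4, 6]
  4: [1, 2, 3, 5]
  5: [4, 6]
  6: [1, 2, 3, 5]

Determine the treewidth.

2

A width-2 tree decomposition is:
Bags: B1 = {3, 4, 6}  B2 = {1, 4, 6}  B3 = {4, 5, 6}  B4 = {2, 4, 6}
Tree: B1–B2, B2–B3, B3–B4
Each bag holds 3 vertices, so the decomposition has width 2, which upper-bounds the treewidth. The edges 3–4–1–6–3 form a cycle, so G is not a tree and its treewidth is at least 2. The upper and lower bounds meet at 2, so that is the treewidth.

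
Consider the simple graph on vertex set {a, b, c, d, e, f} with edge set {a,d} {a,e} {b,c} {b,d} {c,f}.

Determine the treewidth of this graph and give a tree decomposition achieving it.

The largest bag has 2 vertices, giving width 1; this decomposition certifies tw(G) ≤ 1. Since G has at least one edge (e.g. e–a), it is not an edgeless graph, so tw(G) ≥ 1. The upper and lower bounds meet at 1, so that is the treewidth.

Treewidth 1.
Bags: B1 = {a, e}  B2 = {a, d}  B3 = {b, d}  B4 = {b, c}  B5 = {c, f}
Tree: B1–B2, B2–B3, B3–B4, B4–B5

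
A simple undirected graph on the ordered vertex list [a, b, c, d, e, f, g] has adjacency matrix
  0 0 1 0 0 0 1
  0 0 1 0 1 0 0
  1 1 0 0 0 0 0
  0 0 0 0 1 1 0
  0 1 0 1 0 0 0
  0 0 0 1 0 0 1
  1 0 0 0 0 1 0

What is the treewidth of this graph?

A width-2 tree decomposition is:
Bags: B1 = {b, c, e}  B2 = {a, c, e}  B3 = {a, e, g}  B4 = {e, f, g}  B5 = {d, e, f}
Tree: B1–B2, B2–B3, B3–B4, B4–B5
Every bag has size at most 3, so the width is 3 − 1 = 2 and tw(G) ≤ 2. The edges e–b–c–a–g–f–d–e form a cycle, so G is not a tree and its treewidth is at least 2. The upper and lower bounds meet at 2, so that is the treewidth.

2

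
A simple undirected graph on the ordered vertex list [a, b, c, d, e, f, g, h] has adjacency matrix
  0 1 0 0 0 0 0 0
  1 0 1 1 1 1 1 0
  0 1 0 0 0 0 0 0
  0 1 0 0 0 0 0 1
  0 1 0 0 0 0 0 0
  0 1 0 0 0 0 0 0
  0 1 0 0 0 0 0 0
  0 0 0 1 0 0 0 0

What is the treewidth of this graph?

1

A width-1 tree decomposition is:
Bags: B1 = {a, b}  B2 = {b, f}  B3 = {b, g}  B4 = {b, e}  B5 = {b, d}  B6 = {b, c}  B7 = {d, h}
Tree: B1–B2, B1–B3, B3–B4, B3–B5, B5–B6, B5–B7
Every bag has size at most 2, so the width is 2 − 1 = 1 and tw(G) ≤ 1. G has an edge, so its treewidth is at least 1. Combining the bounds, tw(G) = 1.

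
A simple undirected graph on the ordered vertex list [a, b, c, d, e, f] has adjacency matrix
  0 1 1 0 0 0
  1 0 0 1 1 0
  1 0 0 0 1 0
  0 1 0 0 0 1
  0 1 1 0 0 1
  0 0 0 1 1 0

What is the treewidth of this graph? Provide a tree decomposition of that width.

Each bag holds 3 vertices, so the decomposition has width 2, which upper-bounds the treewidth. Since f–d–b–e–f is a cycle in G, G is not acyclic. Forests are exactly the graphs of treewidth ≤ 1, so tw(G) ≥ 2. The upper and lower bounds meet at 2, so that is the treewidth.

Treewidth 2.
One such decomposition:
Bags: B1 = {d, e, f}  B2 = {b, d, e}  B3 = {b, c, e}  B4 = {a, b, c}
Tree: B1–B2, B2–B3, B3–B4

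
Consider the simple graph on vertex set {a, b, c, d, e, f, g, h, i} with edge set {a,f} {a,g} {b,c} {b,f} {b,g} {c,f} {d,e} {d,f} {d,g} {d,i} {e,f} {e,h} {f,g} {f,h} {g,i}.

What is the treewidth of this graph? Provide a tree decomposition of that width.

Treewidth 2.
One such decomposition:
Bags: B1 = {d, f, g}  B2 = {b, f, g}  B3 = {d, e, f}  B4 = {b, c, f}  B5 = {d, g, i}  B6 = {a, f, g}  B7 = {e, f, h}
Tree: B1–B2, B1–B3, B2–B4, B1–B5, B1–B6, B3–B7

Every bag has size at most 3, so the width is 3 − 1 = 2 and tw(G) ≤ 2. On the other hand G contains the 3-clique {d, f, g}. A clique must lie in a single bag of any decomposition, so no decomposition can have width below 2. The upper and lower bounds meet at 2, so that is the treewidth.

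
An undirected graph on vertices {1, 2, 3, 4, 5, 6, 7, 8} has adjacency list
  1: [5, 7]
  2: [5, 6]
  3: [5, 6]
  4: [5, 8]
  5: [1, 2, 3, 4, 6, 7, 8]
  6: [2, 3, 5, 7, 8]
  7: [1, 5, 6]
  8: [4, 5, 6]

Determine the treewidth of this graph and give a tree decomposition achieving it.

Treewidth 2.
One optimal decomposition is:
Bags: B1 = {2, 5, 6}  B2 = {3, 5, 6}  B3 = {5, 6, 8}  B4 = {4, 5, 8}  B5 = {5, 6, 7}  B6 = {1, 5, 7}
Tree: B1–B2, B1–B3, B3–B4, B2–B5, B5–B6

The largest bag has 3 vertices, giving width 2; this decomposition certifies tw(G) ≤ 2. For the lower bound, the 3 vertices {1, 5, 7} are pairwise adjacent, and any tree decomposition puts a clique entirely inside one bag — forcing width ≥ 2. The upper and lower bounds meet at 2, so that is the treewidth.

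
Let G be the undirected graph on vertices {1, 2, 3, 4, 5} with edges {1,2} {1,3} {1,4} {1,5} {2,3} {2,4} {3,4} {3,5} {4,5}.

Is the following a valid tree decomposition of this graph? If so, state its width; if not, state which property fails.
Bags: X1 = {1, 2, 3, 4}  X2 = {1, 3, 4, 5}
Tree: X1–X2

Vertex coverage: the bags together contain {1, 2, 3, 4, 5}, the full vertex set. Edge coverage: each edge of G has both endpoints in at least one bag. Running intersection: for every vertex, the bags containing it form a connected subtree. All three properties hold, so this is a valid tree decomposition of width max|bag| − 1 = 3, and hence tw(G) ≤ 3.

Yes; width 3.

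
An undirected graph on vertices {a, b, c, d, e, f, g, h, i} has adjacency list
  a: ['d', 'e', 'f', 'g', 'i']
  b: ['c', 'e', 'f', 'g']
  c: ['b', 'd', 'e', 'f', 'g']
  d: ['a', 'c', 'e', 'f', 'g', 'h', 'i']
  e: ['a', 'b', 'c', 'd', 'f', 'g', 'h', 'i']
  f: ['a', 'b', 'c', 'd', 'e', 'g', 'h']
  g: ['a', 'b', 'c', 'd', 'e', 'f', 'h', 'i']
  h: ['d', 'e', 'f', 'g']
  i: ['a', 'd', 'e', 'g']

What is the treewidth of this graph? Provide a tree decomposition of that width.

Treewidth 4.
One optimal decomposition is:
Bags: B1 = {c, d, e, f, g}  B2 = {b, c, e, f, g}  B3 = {a, d, e, f, g}  B4 = {a, d, e, g, i}  B5 = {d, e, f, g, h}
Tree: B1–B2, B1–B3, B3–B4, B1–B5

Every bag has size at most 5, so the width is 5 − 1 = 4 and tw(G) ≤ 4. On the other hand G contains the 5-clique {d, e, f, g, h}. A clique must lie in a single bag of any decomposition, so no decomposition can have width below 4. Hence tw(G) = 4 exactly.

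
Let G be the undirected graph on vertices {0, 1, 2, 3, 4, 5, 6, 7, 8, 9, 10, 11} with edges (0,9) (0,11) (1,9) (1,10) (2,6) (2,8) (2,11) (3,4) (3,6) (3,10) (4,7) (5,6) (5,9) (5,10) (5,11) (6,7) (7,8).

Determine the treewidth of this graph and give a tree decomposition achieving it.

The largest bag has 4 vertices, giving width 3; this decomposition certifies tw(G) ≤ 3. For the lower bound: the 4 vertex sets {0,1,9}, {10}, {5}, {2,3,6,11} are disjoint, each induces a connected subgraph, and every pair is joined by at least one edge of G. Contracting each set to a single vertex therefore yields K_{4} as a minor, and since treewidth is minor-monotone, tw(G) ≥ tw(K_{4}) = 3. Therefore the treewidth is 3.

Treewidth 3.
One such decomposition:
Bags: B1 = {0, 1, 9, 10}  B2 = {0, 5, 9, 10}  B3 = {0, 5, 10, 11}  B4 = {3, 5, 10, 11}  B5 = {3, 5, 6, 11}  B6 = {2, 3, 6, 11}  B7 = {2, 3, 4, 6}  B8 = {2, 4, 6, 7}  B9 = {2, 4, 7, 8}
Tree: B1–B2, B2–B3, B3–B4, B4–B5, B5–B6, B6–B7, B7–B8, B8–B9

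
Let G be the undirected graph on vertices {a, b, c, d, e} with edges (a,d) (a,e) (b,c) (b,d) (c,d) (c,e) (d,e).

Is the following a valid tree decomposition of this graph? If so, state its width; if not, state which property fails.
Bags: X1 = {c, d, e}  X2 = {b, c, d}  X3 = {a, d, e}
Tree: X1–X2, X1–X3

Every vertex of G appears in some bag (union = {a, b, c, d, e}); every edge is covered by a bag; and for each vertex v the set of bags containing v is connected in the bag tree. The decomposition is therefore valid. The largest bag has 3 vertices, so the width is 2.

Yes; width 2.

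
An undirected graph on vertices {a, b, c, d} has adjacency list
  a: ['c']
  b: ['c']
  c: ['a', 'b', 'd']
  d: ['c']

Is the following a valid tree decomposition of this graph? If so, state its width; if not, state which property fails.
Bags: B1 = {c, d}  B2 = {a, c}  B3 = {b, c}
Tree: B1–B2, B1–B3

Yes; width 1.

Vertex coverage: the bags together contain {a, b, c, d}, the full vertex set. Edge coverage: each edge of G has both endpoints in at least one bag. Running intersection: for every vertex, the bags containing it form a connected subtree. All three properties hold, so this is a valid tree decomposition of width max|bag| − 1 = 1, and hence tw(G) ≤ 1.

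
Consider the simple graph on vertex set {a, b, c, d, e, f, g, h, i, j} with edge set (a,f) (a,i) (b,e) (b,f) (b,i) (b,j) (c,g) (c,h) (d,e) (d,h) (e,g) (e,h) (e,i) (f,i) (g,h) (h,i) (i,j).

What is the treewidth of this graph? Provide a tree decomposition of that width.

Every bag has size at most 3, so the width is 3 − 1 = 2 and tw(G) ≤ 2. On the other hand G contains the 3-clique {d, e, h}. A clique must lie in a single bag of any decomposition, so no decomposition can have width below 2. Hence tw(G) = 2 exactly.

Treewidth 2.
One optimal decomposition is:
Bags: B1 = {b, e, i}  B2 = {b, i, j}  B3 = {e, h, i}  B4 = {e, g, h}  B5 = {b, f, i}  B6 = {a, f, i}  B7 = {c, g, h}  B8 = {d, e, h}
Tree: B1–B2, B1–B3, B3–B4, B1–B5, B5–B6, B4–B7, B4–B8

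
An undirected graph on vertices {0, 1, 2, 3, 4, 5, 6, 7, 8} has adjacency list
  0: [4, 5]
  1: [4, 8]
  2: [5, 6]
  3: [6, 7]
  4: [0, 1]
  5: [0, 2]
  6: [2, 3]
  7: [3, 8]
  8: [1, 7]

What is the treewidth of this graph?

A width-2 tree decomposition is:
Bags: B1 = {1, 7, 8}  B2 = {1, 3, 7}  B3 = {1, 3, 6}  B4 = {1, 2, 6}  B5 = {1, 2, 5}  B6 = {0, 1, 5}  B7 = {0, 1, 4}
Tree: B1–B2, B2–B3, B3–B4, B4–B5, B5–B6, B6–B7
The largest bag has 3 vertices, giving width 2; this decomposition certifies tw(G) ≤ 2. The edges 1–8–7–3–6–2–5–0–4–1 form a cycle, so G is not a tree and its treewidth is at least 2. The upper and lower bounds meet at 2, so that is the treewidth.

2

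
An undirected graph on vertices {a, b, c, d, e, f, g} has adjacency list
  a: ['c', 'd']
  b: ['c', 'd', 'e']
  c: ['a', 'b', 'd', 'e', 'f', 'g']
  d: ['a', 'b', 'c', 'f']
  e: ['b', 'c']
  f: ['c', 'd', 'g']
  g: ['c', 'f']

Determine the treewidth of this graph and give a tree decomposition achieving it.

Treewidth 2.
One such decomposition:
Bags: B1 = {b, c, d}  B2 = {a, c, d}  B3 = {c, d, f}  B4 = {c, f, g}  B5 = {b, c, e}
Tree: B1–B2, B2–B3, B3–B4, B1–B5

Each bag holds 3 vertices, so the decomposition has width 2, which upper-bounds the treewidth. Conversely, {c, d, f} is a clique of size 3, and the vertices of any clique must share a bag in every tree decomposition; so some bag has ≥ 3 vertices and tw(G) ≥ 2. The upper and lower bounds meet at 2, so that is the treewidth.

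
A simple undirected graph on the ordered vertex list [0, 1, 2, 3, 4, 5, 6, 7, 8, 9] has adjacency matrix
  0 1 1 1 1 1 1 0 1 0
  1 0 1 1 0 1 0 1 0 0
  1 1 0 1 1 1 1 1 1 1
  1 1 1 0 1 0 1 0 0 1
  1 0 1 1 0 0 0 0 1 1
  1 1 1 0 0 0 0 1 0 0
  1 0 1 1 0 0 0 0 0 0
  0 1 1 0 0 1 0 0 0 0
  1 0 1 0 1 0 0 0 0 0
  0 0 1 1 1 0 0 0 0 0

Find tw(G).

3

A width-3 tree decomposition is:
Bags: B1 = {0, 1, 2, 5}  B2 = {0, 1, 2, 3}  B3 = {1, 2, 5, 7}  B4 = {0, 2, 3, 4}  B5 = {0, 2, 3, 6}  B6 = {0, 2, 4, 8}  B7 = {2, 3, 4, 9}
Tree: B1–B2, B1–B3, B2–B4, B4–B5, B4–B6, B4–B7
Every bag has size at most 4, so the width is 4 − 1 = 3 and tw(G) ≤ 3. Conversely, {0, 2, 4, 8} is a clique of size 4, and the vertices of any clique must share a bag in every tree decomposition; so some bag has ≥ 4 vertices and tw(G) ≥ 3. The upper and lower bounds meet at 3, so that is the treewidth.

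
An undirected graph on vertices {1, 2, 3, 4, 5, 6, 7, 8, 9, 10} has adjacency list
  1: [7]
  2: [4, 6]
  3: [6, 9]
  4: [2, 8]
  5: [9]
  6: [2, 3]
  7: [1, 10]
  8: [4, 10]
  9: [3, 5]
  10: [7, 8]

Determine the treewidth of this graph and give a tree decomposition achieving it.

Treewidth 1.
One such decomposition:
Bags: B1 = {1, 7}  B2 = {7, 10}  B3 = {8, 10}  B4 = {4, 8}  B5 = {2, 4}  B6 = {2, 6}  B7 = {3, 6}  B8 = {3, 9}  B9 = {5, 9}
Tree: B1–B2, B2–B3, B3–B4, B4–B5, B5–B6, B6–B7, B7–B8, B8–B9

The largest bag has 2 vertices, giving width 1; this decomposition certifies tw(G) ≤ 1. Any graph with an edge has treewidth ≥ 1, and G has the edge 1–7. The upper and lower bounds meet at 1, so that is the treewidth.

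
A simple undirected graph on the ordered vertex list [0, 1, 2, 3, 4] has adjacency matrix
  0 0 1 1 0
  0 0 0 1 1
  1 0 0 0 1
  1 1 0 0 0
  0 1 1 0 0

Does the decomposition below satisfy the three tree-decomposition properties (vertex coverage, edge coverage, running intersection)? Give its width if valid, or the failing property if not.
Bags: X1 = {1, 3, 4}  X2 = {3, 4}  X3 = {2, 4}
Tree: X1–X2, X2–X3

A tree decomposition must satisfy three properties: every vertex lies in some bag; for every edge, both endpoints lie together in some bag; and for every vertex, the bags containing it form a connected subtree. Here vertex 0 appears in no bag, so the decomposition is invalid.

No — vertex 0 appears in no bag.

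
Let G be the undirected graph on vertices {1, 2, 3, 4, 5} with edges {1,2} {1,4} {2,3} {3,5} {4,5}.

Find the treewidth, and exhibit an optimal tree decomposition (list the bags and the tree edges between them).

Treewidth 2.
One optimal decomposition is:
Bags: B1 = {2, 3, 5}  B2 = {1, 2, 5}  B3 = {1, 4, 5}
Tree: B1–B2, B2–B3

Each bag holds 3 vertices, so the decomposition has width 2, which upper-bounds the treewidth. The edges 5–3–2–1–4–5 form a cycle, so G is not a tree and its treewidth is at least 2. Therefore the treewidth is 2.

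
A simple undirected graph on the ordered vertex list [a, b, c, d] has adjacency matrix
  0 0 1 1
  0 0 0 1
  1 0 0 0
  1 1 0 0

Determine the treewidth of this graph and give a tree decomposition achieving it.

Every bag has size at most 2, so the width is 2 − 1 = 1 and tw(G) ≤ 1. Since G has at least one edge (e.g. a–c), it is not an edgeless graph, so tw(G) ≥ 1. Therefore the treewidth is 1.

Treewidth 1.
One optimal decomposition is:
Bags: B1 = {a, c}  B2 = {a, d}  B3 = {b, d}
Tree: B1–B2, B2–B3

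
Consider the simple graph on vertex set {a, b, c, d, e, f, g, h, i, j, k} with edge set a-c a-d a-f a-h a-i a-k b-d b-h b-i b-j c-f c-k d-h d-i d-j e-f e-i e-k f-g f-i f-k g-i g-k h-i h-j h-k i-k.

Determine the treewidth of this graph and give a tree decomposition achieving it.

Treewidth 3.
Bags: B1 = {a, d, h, i}  B2 = {b, d, h, i}  B3 = {a, h, i, k}  B4 = {a, f, i, k}  B5 = {a, c, f, k}  B6 = {e, f, i, k}  B7 = {b, d, h, j}  B8 = {f, g, i, k}
Tree: B1–B2, B1–B3, B3–B4, B4–B5, B4–B6, B2–B7, B4–B8

The largest bag has 4 vertices, giving width 3; this decomposition certifies tw(G) ≤ 3. Conversely, {b, d, h, j} is a clique of size 4, and the vertices of any clique must share a bag in every tree decomposition; so some bag has ≥ 4 vertices and tw(G) ≥ 3. Hence tw(G) = 3 exactly.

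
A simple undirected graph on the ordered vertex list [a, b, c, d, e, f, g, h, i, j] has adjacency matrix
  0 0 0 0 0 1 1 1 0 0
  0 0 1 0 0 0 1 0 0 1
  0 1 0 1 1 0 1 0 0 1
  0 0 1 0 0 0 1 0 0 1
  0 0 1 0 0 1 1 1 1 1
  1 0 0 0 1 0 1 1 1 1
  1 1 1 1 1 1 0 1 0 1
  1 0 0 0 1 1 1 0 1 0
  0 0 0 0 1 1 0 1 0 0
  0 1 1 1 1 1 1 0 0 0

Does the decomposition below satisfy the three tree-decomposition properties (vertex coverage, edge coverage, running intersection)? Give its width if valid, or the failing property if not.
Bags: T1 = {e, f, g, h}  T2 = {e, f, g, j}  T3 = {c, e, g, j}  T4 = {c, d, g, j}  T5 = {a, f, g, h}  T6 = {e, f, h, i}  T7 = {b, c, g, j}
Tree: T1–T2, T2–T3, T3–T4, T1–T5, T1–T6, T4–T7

Yes; width 3.

Every vertex of G appears in some bag (union = {a, b, c, d, e, f, g, h, i, j}); every edge is covered by a bag; and for each vertex v the set of bags containing v is connected in the bag tree. The decomposition is therefore valid. The largest bag has 4 vertices, so the width is 3.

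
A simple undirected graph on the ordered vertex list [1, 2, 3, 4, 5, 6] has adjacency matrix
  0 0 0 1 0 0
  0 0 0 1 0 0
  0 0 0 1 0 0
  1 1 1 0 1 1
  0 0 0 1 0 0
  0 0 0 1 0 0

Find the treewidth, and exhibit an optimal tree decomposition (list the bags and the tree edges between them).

Treewidth 1.
Bags: B1 = {2, 4}  B2 = {1, 4}  B3 = {3, 4}  B4 = {4, 6}  B5 = {4, 5}
Tree: B1–B2, B2–B3, B1–B4, B2–B5

The largest bag has 2 vertices, giving width 1; this decomposition certifies tw(G) ≤ 1. Any graph with an edge has treewidth ≥ 1, and G has the edge 4–2. Hence tw(G) = 1 exactly.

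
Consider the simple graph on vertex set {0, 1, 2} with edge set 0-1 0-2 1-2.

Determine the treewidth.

A width-2 tree decomposition is:
Bags: B1 = {0, 1, 2}
Tree: (single bag)
A single bag containing all 3 vertices is trivially a valid decomposition of width 2. On the other hand G contains the 3-clique {0, 1, 2}. A clique must lie in a single bag of any decomposition, so no decomposition can have width below 2. Therefore the treewidth is 2.

2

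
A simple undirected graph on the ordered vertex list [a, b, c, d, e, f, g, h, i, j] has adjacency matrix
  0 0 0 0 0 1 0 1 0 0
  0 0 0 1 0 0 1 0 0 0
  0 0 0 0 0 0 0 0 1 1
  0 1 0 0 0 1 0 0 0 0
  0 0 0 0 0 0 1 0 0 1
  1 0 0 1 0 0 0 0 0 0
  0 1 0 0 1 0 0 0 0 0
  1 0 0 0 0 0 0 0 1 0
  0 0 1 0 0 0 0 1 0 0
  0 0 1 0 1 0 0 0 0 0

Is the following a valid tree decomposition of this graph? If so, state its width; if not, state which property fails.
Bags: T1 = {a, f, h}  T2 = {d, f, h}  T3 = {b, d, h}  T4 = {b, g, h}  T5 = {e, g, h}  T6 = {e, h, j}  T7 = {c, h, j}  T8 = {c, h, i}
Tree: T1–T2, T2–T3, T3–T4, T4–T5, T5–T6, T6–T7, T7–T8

Yes; width 2.

Every vertex of G appears in some bag (union = {a, b, c, d, e, f, g, h, i, j}); every edge is covered by a bag; and for each vertex v the set of bags containing v is connected in the bag tree. The decomposition is therefore valid. The largest bag has 3 vertices, so the width is 2.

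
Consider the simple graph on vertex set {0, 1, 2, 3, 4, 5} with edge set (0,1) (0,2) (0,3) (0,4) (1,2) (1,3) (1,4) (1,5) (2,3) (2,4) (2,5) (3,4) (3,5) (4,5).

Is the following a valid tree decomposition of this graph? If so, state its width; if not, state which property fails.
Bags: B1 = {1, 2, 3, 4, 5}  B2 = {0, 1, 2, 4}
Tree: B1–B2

A tree decomposition must satisfy three properties: every vertex lies in some bag; for every edge, both endpoints lie together in some bag; and for every vertex, the bags containing it form a connected subtree. Here edge (3,0) lies in no bag, so the decomposition is invalid.

No — edge (3,0) lies in no bag.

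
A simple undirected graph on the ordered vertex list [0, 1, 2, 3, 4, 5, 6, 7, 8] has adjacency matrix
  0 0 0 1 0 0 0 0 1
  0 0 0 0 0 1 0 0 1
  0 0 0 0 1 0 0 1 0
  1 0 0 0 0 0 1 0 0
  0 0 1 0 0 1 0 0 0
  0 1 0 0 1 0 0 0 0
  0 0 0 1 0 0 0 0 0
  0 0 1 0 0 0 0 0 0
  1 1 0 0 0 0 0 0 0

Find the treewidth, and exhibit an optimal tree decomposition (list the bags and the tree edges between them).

Every bag has size at most 2, so the width is 2 − 1 = 1 and tw(G) ≤ 1. Any graph with an edge has treewidth ≥ 1, and G has the edge 6–3. Therefore the treewidth is 1.

Treewidth 1.
One optimal decomposition is:
Bags: B1 = {3, 6}  B2 = {0, 3}  B3 = {0, 8}  B4 = {1, 8}  B5 = {1, 5}  B6 = {4, 5}  B7 = {2, 4}  B8 = {2, 7}
Tree: B1–B2, B2–B3, B3–B4, B4–B5, B5–B6, B6–B7, B7–B8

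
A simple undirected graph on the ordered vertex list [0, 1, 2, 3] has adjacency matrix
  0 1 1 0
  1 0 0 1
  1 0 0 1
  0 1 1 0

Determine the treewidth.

2

A width-2 tree decomposition is:
Bags: B1 = {0, 2, 3}  B2 = {0, 1, 3}
Tree: B1–B2
The largest bag has 3 vertices, giving width 2; this decomposition certifies tw(G) ≤ 2. Since 0–2–3–1–0 is a cycle in G, G is not acyclic. Forests are exactly the graphs of treewidth ≤ 1, so tw(G) ≥ 2. Therefore the treewidth is 2.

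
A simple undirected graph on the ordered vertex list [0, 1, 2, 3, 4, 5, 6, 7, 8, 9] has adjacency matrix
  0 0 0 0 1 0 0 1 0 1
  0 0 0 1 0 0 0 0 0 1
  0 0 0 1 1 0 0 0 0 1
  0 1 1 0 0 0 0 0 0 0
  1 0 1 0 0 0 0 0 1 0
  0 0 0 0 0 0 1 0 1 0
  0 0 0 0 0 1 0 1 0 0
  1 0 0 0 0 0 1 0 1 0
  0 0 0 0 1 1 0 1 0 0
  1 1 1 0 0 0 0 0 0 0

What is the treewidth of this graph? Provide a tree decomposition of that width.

Every bag has size at most 3, so the width is 3 − 1 = 2 and tw(G) ≤ 2. The edges 6–5–8–7–6 form a cycle, so G is not a tree and its treewidth is at least 2. Therefore the treewidth is 2.

Treewidth 2.
One optimal decomposition is:
Bags: B1 = {5, 6, 7}  B2 = {5, 7, 8}  B3 = {0, 7, 8}  B4 = {0, 4, 8}  B5 = {0, 4, 9}  B6 = {2, 4, 9}  B7 = {1, 2, 9}  B8 = {1, 2, 3}
Tree: B1–B2, B2–B3, B3–B4, B4–B5, B5–B6, B6–B7, B7–B8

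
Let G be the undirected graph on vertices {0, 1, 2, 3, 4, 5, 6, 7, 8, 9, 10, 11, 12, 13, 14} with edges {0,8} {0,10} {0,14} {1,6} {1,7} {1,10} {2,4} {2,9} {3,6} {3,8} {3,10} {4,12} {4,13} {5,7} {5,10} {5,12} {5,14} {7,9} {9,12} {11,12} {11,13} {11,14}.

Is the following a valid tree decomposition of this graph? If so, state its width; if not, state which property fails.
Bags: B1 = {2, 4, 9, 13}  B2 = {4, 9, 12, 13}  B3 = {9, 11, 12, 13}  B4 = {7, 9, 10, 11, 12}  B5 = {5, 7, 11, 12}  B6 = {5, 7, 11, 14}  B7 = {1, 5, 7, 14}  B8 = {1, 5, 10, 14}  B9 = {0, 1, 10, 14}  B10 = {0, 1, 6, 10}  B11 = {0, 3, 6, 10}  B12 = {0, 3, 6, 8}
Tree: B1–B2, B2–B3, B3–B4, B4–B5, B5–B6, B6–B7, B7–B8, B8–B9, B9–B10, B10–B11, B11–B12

A tree decomposition must satisfy three properties: every vertex lies in some bag; for every edge, both endpoints lie together in some bag; and for every vertex, the bags containing it form a connected subtree. Here bags containing vertex 10 are not connected in the tree, so the decomposition is invalid.

No — bags containing vertex 10 are not connected in the tree.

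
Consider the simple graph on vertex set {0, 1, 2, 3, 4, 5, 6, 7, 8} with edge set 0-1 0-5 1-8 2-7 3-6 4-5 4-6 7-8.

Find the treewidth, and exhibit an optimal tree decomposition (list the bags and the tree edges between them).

Treewidth 1.
One optimal decomposition is:
Bags: B1 = {2, 7}  B2 = {7, 8}  B3 = {1, 8}  B4 = {0, 1}  B5 = {0, 5}  B6 = {4, 5}  B7 = {4, 6}  B8 = {3, 6}
Tree: B1–B2, B2–B3, B3–B4, B4–B5, B5–B6, B6–B7, B7–B8

Every bag has size at most 2, so the width is 2 − 1 = 1 and tw(G) ≤ 1. Since G has at least one edge (e.g. 2–7), it is not an edgeless graph, so tw(G) ≥ 1. Hence tw(G) = 1 exactly.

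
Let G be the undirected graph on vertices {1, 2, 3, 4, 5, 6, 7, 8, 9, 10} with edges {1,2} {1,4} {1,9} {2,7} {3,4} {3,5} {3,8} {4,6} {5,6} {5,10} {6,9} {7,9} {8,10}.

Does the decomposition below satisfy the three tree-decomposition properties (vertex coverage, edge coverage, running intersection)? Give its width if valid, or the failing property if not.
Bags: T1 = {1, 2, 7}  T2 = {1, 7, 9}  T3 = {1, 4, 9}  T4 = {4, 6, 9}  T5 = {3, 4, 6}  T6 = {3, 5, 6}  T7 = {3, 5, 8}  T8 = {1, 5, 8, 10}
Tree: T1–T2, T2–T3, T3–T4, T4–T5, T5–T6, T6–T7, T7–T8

A tree decomposition must satisfy three properties: every vertex lies in some bag; for every edge, both endpoints lie together in some bag; and for every vertex, the bags containing it form a connected subtree. Here bags containing vertex 1 are not connected in the tree, so the decomposition is invalid.

No — bags containing vertex 1 are not connected in the tree.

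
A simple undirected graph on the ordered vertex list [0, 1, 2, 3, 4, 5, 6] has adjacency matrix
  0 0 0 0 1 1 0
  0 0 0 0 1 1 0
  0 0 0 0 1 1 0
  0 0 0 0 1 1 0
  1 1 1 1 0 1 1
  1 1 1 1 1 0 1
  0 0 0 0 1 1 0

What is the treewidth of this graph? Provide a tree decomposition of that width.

Each bag holds 3 vertices, so the decomposition has width 2, which upper-bounds the treewidth. On the other hand G contains the 3-clique {0, 4, 5}. A clique must lie in a single bag of any decomposition, so no decomposition can have width below 2. Combining the bounds, tw(G) = 2.

Treewidth 2.
One such decomposition:
Bags: B1 = {2, 4, 5}  B2 = {3, 4, 5}  B3 = {4, 5, 6}  B4 = {0, 4, 5}  B5 = {1, 4, 5}
Tree: B1–B2, B2–B3, B3–B4, B2–B5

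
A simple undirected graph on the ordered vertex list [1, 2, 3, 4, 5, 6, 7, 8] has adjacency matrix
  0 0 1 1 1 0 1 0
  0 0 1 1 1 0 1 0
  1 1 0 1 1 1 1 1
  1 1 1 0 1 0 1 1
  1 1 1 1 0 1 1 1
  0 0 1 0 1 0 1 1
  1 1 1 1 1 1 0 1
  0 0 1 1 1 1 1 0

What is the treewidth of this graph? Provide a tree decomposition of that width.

Every bag has size at most 5, so the width is 5 − 1 = 4 and tw(G) ≤ 4. For the lower bound, the 5 vertices {3, 4, 5, 7, 8} are pairwise adjacent, and any tree decomposition puts a clique entirely inside one bag — forcing width ≥ 4. Combining the bounds, tw(G) = 4.

Treewidth 4.
One optimal decomposition is:
Bags: B1 = {3, 5, 6, 7, 8}  B2 = {3, 4, 5, 7, 8}  B3 = {2, 3, 4, 5, 7}  B4 = {1, 3, 4, 5, 7}
Tree: B1–B2, B2–B3, B2–B4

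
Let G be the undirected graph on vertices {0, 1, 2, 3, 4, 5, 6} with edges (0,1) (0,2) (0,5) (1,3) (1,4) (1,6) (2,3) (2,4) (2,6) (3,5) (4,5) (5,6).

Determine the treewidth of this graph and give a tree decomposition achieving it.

The largest bag has 4 vertices, giving width 3; this decomposition certifies tw(G) ≤ 3. For the lower bound: the 4 vertex sets {0,5}, {1,6}, {2}, {4} are disjoint, each induces a connected subgraph, and every pair is joined by at least one edge of G. Contracting each set to a single vertex therefore yields K_{4} as a minor, and since treewidth is minor-monotone, tw(G) ≥ tw(K_{4}) = 3. The upper and lower bounds meet at 3, so that is the treewidth.

Treewidth 3.
One such decomposition:
Bags: B1 = {0, 1, 2, 5}  B2 = {1, 2, 5, 6}  B3 = {1, 2, 4, 5}  B4 = {1, 2, 3, 5}
Tree: B1–B2, B2–B3, B3–B4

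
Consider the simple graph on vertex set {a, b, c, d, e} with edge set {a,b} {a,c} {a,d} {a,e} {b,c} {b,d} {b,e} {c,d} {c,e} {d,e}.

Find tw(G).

A width-4 tree decomposition is:
Bags: B1 = {a, b, c, d, e}
Tree: (single bag)
With just one bag of size 5, the width is 5 − 1 = 4, so tw(G) ≤ 4. On the other hand G contains the 5-clique {a, b, c, d, e}. A clique must lie in a single bag of any decomposition, so no decomposition can have width below 4. Hence tw(G) = 4 exactly.

4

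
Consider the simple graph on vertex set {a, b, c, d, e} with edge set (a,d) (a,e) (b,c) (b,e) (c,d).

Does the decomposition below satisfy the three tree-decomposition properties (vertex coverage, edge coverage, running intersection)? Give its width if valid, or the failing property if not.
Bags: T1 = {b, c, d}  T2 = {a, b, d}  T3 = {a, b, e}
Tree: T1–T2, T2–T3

Checking the three conditions: (i) the bags cover all of {a, b, c, d, e}; (ii) for each edge, some bag contains both endpoints; (iii) the bags containing any fixed vertex form a subtree. All hold, so the decomposition is valid with width 3 − 1 = 2.

Yes; width 2.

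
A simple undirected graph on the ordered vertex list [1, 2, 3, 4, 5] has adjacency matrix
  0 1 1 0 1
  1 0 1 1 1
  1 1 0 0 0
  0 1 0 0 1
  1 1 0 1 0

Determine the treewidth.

A width-2 tree decomposition is:
Bags: B1 = {1, 2, 3}  B2 = {1, 2, 5}  B3 = {2, 4, 5}
Tree: B1–B2, B2–B3
The largest bag has 3 vertices, giving width 2; this decomposition certifies tw(G) ≤ 2. For the lower bound, the 3 vertices {1, 2, 3} are pairwise adjacent, and any tree decomposition puts a clique entirely inside one bag — forcing width ≥ 2. Combining the bounds, tw(G) = 2.

2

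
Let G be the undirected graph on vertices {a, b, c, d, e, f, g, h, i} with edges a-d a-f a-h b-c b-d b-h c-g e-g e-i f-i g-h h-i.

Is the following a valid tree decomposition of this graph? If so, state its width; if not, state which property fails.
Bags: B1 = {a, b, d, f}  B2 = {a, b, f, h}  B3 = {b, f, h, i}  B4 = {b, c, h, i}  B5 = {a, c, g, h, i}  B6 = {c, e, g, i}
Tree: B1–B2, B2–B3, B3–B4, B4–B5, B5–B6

No — bags containing vertex a are not connected in the tree.

A tree decomposition must satisfy three properties: every vertex lies in some bag; for every edge, both endpoints lie together in some bag; and for every vertex, the bags containing it form a connected subtree. Here bags containing vertex a are not connected in the tree, so the decomposition is invalid.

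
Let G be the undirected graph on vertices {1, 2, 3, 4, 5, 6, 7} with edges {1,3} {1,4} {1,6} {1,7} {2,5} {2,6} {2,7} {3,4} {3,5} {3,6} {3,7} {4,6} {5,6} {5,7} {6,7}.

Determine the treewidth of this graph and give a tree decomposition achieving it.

Every bag has size at most 4, so the width is 4 − 1 = 3 and tw(G) ≤ 3. On the other hand G contains the 4-clique {2, 5, 6, 7}. A clique must lie in a single bag of any decomposition, so no decomposition can have width below 3. Hence tw(G) = 3 exactly.

Treewidth 3.
One such decomposition:
Bags: B1 = {1, 3, 6, 7}  B2 = {3, 5, 6, 7}  B3 = {1, 3, 4, 6}  B4 = {2, 5, 6, 7}
Tree: B1–B2, B1–B3, B2–B4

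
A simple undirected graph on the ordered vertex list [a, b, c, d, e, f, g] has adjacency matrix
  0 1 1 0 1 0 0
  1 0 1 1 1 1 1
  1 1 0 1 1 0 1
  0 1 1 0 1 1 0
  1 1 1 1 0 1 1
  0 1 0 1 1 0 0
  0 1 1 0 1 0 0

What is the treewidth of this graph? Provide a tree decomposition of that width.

Treewidth 3.
Bags: B1 = {b, c, d, e}  B2 = {b, c, e, g}  B3 = {b, d, e, f}  B4 = {a, b, c, e}
Tree: B1–B2, B1–B3, B1–B4

Every bag has size at most 4, so the width is 4 − 1 = 3 and tw(G) ≤ 3. For the lower bound, the 4 vertices {b, c, d, e} are pairwise adjacent, and any tree decomposition puts a clique entirely inside one bag — forcing width ≥ 3. The upper and lower bounds meet at 3, so that is the treewidth.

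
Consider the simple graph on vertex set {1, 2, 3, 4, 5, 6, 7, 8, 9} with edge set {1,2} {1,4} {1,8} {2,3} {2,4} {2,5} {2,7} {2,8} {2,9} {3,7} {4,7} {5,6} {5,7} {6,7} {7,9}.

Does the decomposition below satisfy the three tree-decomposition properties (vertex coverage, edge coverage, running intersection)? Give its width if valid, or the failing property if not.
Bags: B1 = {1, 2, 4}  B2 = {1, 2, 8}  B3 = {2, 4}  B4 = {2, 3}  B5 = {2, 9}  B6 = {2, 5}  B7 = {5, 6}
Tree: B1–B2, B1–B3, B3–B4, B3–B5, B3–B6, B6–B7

No — vertex 7 appears in no bag.

A tree decomposition must satisfy three properties: every vertex lies in some bag; for every edge, both endpoints lie together in some bag; and for every vertex, the bags containing it form a connected subtree. Here vertex 7 appears in no bag, so the decomposition is invalid.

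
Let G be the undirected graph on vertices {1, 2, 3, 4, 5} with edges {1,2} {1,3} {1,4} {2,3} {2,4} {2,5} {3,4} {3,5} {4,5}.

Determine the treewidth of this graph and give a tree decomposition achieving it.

Each bag holds 4 vertices, so the decomposition has width 3, which upper-bounds the treewidth. For the lower bound, the 4 vertices {1, 2, 3, 4} are pairwise adjacent, and any tree decomposition puts a clique entirely inside one bag — forcing width ≥ 3. The upper and lower bounds meet at 3, so that is the treewidth.

Treewidth 3.
Bags: B1 = {2, 3, 4, 5}  B2 = {1, 2, 3, 4}
Tree: B1–B2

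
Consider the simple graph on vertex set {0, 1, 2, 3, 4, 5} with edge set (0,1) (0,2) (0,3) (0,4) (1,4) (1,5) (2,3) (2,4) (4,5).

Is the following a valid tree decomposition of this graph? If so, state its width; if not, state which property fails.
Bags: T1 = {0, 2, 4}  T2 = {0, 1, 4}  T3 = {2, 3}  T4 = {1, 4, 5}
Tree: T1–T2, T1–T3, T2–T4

A tree decomposition must satisfy three properties: every vertex lies in some bag; for every edge, both endpoints lie together in some bag; and for every vertex, the bags containing it form a connected subtree. Here edge (0,3) lies in no bag, so the decomposition is invalid.

No — edge (0,3) lies in no bag.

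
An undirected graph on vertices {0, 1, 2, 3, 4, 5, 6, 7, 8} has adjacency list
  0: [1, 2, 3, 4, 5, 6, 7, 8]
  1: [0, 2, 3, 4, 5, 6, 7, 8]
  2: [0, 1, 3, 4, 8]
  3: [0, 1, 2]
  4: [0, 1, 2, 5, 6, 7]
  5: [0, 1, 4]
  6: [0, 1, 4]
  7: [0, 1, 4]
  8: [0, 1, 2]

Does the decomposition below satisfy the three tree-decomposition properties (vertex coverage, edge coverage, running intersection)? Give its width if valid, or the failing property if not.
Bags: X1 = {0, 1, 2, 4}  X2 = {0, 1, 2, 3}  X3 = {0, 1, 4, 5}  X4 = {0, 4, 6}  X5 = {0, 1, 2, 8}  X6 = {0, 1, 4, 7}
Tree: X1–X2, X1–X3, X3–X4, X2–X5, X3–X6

A tree decomposition must satisfy three properties: every vertex lies in some bag; for every edge, both endpoints lie together in some bag; and for every vertex, the bags containing it form a connected subtree. Here edge (1,6) lies in no bag, so the decomposition is invalid.

No — edge (1,6) lies in no bag.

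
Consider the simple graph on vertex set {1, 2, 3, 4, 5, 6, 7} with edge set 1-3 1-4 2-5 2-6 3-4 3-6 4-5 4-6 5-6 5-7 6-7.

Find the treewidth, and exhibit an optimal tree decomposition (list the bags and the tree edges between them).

Each bag holds 3 vertices, so the decomposition has width 2, which upper-bounds the treewidth. For the lower bound, the 3 vertices {1, 3, 4} are pairwise adjacent, and any tree decomposition puts a clique entirely inside one bag — forcing width ≥ 2. Hence tw(G) = 2 exactly.

Treewidth 2.
Bags: B1 = {4, 5, 6}  B2 = {3, 4, 6}  B3 = {1, 3, 4}  B4 = {2, 5, 6}  B5 = {5, 6, 7}
Tree: B1–B2, B2–B3, B1–B4, B4–B5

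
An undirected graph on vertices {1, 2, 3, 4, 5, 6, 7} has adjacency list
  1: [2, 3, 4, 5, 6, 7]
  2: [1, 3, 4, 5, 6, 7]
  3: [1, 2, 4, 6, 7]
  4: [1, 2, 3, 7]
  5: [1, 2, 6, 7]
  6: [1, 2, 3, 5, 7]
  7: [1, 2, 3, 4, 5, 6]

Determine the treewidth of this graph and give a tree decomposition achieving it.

Every bag has size at most 5, so the width is 5 − 1 = 4 and tw(G) ≤ 4. On the other hand G contains the 5-clique {1, 2, 3, 4, 7}. A clique must lie in a single bag of any decomposition, so no decomposition can have width below 4. The upper and lower bounds meet at 4, so that is the treewidth.

Treewidth 4.
One optimal decomposition is:
Bags: B1 = {1, 2, 3, 6, 7}  B2 = {1, 2, 3, 4, 7}  B3 = {1, 2, 5, 6, 7}
Tree: B1–B2, B1–B3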